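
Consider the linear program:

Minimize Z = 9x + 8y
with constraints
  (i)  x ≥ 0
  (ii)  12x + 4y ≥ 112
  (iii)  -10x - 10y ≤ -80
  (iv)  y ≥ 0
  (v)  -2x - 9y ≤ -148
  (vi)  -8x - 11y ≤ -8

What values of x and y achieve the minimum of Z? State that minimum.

x = 104/25, y = 388/25, minimum Z = 808/5

Extreme points and Z = 9x + 8y:
  (0, 28) → Z = 224
  (104/25, 388/25) → Z = 808/5
  (74, 0) → Z = 666
The feasible region is unbounded (it extends along (0, 1), (1, 0)), but Z strictly increases along every unbounded feasible direction, so there is no improving ray and the minimum is attained at a vertex.

The optimum lies where 12x + 4y = 112 and -2x - 9y = -148.
Solving simultaneously gives x = 104/25, y = 388/25.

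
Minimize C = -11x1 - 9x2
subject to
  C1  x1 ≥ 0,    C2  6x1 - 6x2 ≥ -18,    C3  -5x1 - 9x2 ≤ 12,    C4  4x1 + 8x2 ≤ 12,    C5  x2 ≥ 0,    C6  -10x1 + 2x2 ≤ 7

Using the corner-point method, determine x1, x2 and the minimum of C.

x1 = 3, x2 = 0, minimum C = -33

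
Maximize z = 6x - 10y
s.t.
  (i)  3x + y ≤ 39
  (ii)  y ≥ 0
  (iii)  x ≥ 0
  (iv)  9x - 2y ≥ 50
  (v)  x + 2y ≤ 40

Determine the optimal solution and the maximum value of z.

x = 13, y = 0, maximum z = 78

Vertices and z = 6x - 10y:
  (13, 0) → z = 78
  (128/15, 67/5) → z = -414/5
  (50/9, 0) → z = 100/3

The optimum lies where 3x + y = 39 and y = 0.
Solving simultaneously gives x = 13, y = 0.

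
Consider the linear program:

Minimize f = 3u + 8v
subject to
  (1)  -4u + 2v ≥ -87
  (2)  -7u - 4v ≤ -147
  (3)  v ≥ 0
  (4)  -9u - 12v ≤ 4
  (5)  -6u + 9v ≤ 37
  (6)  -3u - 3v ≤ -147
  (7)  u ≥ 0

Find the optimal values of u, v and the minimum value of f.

u = 185/6, v = 109/6, minimum f = 1427/6

The binding constraints are -4u + 2v = -87 and -3u - 3v = -147.
Solving simultaneously gives u = 185/6, v = 109/6.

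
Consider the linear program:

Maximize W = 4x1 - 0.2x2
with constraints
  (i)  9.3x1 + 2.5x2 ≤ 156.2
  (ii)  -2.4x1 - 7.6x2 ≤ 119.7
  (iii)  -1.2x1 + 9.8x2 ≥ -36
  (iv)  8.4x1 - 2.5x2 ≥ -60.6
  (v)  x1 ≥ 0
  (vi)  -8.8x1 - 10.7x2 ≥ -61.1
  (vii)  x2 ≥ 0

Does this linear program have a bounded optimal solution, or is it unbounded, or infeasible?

Vertices and W = 4x1 - 0.2x2:
  (0, 611/107) → W = -611/535
  (0, 0) → W = 0
  (611/88, 0) → W = 611/22
The feasible region has finitely many vertices and no improving ray; the maximum is 611/22 at (611/88, 0).

bounded optimum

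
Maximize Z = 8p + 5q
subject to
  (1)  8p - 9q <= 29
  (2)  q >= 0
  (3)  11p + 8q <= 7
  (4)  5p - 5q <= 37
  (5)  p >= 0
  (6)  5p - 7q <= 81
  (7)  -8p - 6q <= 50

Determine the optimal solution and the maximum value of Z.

p = 7/11, q = 0, maximum Z = 56/11

Vertices and Z = 8p + 5q:
  (7/11, 0) → Z = 56/11
  (0, 0) → Z = 0
  (0, 7/8) → Z = 35/8

The optimum lies where q = 0 and 11p + 8q = 7.
Solving simultaneously gives p = 7/11, q = 0.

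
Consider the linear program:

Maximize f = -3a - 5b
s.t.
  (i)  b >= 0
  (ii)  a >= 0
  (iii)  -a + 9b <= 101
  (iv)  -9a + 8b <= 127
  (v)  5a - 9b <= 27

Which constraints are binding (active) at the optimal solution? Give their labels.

(i) and (ii)

Corner points and f = -3a - 5b:
  (0, 0) → f = 0
  (27/5, 0) → f = -81/5
  (0, 101/9) → f = -505/9
  (32, 133/9) → f = -1529/9

The maximum is at (0, 0). Substituting into each constraint, equality holds for (i) and (ii); the remaining constraints have slack.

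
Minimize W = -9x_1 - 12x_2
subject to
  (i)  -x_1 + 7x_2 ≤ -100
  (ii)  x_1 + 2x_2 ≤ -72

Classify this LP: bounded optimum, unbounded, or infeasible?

unbounded

From the feasible point (-304/9, -172/9), moving in the direction (2, -1) keeps every constraint satisfied while W decreases without bound.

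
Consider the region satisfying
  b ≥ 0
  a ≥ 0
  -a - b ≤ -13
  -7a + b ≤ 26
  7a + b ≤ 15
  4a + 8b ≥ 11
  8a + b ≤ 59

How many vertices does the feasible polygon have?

The feasible vertices (each the meet of two boundaries and inside every other half-plane) are:
  (0, 13)
  (0, 15)
  (1/3, 38/3)

3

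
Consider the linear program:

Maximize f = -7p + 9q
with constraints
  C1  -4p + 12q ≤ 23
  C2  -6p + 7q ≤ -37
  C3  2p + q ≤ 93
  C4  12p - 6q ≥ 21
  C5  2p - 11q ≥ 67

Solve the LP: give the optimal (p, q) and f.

p = -31/26, q = -82/13, maximum f = -1259/26

The feasible region is unbounded (it extends along (-1, -2), (1, -2)), but f strictly decreases along every unbounded feasible direction, so there is no improving ray and the maximum is attained at a vertex.

The optimum lies where -6p + 7q = -37 and 2p - 11q = 67.
Solving simultaneously gives p = -31/26, q = -82/13.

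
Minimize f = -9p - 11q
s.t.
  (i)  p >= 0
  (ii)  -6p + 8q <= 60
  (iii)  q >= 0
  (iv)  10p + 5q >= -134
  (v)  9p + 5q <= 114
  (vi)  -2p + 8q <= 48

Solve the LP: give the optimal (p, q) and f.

p = 336/41, q = 330/41, minimum f = -6654/41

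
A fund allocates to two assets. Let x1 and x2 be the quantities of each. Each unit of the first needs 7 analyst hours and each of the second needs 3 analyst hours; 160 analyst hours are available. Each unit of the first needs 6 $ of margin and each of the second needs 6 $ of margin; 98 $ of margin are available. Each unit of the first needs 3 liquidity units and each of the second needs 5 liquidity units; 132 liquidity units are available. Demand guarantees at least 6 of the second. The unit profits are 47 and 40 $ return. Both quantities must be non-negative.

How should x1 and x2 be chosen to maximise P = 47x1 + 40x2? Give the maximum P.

Extreme points and P = 47x1 + 40x2:
  (0, 49/3) → P = 1960/3
  (0, 6) → P = 240
  (31/3, 6) → P = 2177/3

The binding constraints are 6x1 + 6x2 = 98 and x2 = 6.
Solving simultaneously gives x1 = 31/3, x2 = 6.

x1 = 31/3, x2 = 6, maximum P = 2177/3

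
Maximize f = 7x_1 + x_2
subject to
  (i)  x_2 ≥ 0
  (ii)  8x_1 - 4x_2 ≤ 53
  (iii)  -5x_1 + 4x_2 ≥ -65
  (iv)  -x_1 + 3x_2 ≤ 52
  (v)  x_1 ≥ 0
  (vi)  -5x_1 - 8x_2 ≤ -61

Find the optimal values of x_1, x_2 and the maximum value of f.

x_1 = 367/20, x_2 = 469/20, maximum f = 1519/10

Vertices and f = 7x_1 + x_2:
  (367/20, 469/20) → f = 1519/10
  (167/21, 223/84) → f = 1633/28
  (0, 52/3) → f = 52/3
  (0, 61/8) → f = 61/8

The binding constraints are 8x_1 - 4x_2 = 53 and -x_1 + 3x_2 = 52.
Solving simultaneously gives x_1 = 367/20, x_2 = 469/20.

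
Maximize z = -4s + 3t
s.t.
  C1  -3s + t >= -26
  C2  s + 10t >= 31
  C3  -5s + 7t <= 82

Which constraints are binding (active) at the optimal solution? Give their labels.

Vertices and z = -4s + 3t:
  (291/31, 67/31) → z = -963/31
  (33/2, 47/2) → z = 9/2
  (-201/19, 79/19) → z = 1041/19

The maximum is at (-201/19, 79/19). Substituting into each constraint, equality holds for C2 and C3; the remaining constraints have slack.

C2 and C3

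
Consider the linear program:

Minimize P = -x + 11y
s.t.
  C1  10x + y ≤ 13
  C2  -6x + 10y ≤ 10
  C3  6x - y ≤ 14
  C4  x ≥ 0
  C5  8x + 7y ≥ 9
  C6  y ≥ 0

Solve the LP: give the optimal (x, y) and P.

Vertices and P = -x + 11y:
  (60/53, 89/53) → P = 919/53
  (13/10, 0) → P = -13/10
  (10/61, 67/61) → P = 727/61
  (9/8, 0) → P = -9/8

The binding constraints are 10x + y = 13 and y = 0.
Solving simultaneously gives x = 13/10, y = 0.

x = 13/10, y = 0, minimum P = -13/10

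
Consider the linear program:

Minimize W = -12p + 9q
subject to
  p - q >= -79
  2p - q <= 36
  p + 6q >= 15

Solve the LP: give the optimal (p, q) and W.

The optimum lies where 2p - q = 36 and p + 6q = 15.
Solving simultaneously gives p = 231/13, q = -6/13.

p = 231/13, q = -6/13, minimum W = -2826/13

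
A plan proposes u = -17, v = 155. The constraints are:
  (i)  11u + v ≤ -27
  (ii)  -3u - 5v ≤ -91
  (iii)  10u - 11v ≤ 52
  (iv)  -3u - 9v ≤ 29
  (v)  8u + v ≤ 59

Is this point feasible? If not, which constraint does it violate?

feasible

(i): -32 ≤ -27 ✓
(ii): -724 ≤ -91 ✓
(iii): -1875 ≤ 52 ✓
(iv): -1344 ≤ 29 ✓
(v): 19 ≤ 59 ✓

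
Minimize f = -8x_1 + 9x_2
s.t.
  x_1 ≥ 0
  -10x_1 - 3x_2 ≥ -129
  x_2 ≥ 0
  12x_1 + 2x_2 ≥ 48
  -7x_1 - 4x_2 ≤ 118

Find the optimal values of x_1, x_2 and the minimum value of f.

x_1 = 129/10, x_2 = 0, minimum f = -516/5

Vertices and f = -8x_1 + 9x_2:
  (0, 43) → f = 387
  (0, 24) → f = 216
  (129/10, 0) → f = -516/5
  (4, 0) → f = -32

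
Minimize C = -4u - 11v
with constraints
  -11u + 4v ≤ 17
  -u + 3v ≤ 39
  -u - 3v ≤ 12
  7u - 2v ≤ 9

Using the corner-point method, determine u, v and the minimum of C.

Corner points and C = -4u - 11v:
  (105/29, 412/29) → C = -4952/29
  (-99/37, -115/37) → C = 1661/37
  (105/19, 282/19) → C = -3522/19
  (3/23, -93/23) → C = 1011/23

At the optimal vertex, -u + 3v = 39 and 7u - 2v = 9.
Solving simultaneously gives u = 105/19, v = 282/19.

u = 105/19, v = 282/19, minimum C = -3522/19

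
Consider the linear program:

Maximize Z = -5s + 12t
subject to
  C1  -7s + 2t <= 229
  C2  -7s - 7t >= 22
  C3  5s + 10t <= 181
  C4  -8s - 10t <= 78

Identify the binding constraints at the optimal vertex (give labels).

C1 and C2

Feasible corners and Z = -5s + 12t:
  (-183/7, 23) → Z = 2847/7
  (-1223/43, 643/43) → Z = 13831/43
  (163/7, -185/7) → Z = -3035/7

The maximum is at (-183/7, 23). Substituting into each constraint, equality holds for C1 and C2; the remaining constraints have slack.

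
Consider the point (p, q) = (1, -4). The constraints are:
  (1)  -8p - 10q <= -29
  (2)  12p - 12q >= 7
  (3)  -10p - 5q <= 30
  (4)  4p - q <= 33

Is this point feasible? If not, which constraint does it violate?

not feasible — violates (1)

Constraint (1): -8p - 10q = 32, which is not ≤ -29. All other constraints are satisfied.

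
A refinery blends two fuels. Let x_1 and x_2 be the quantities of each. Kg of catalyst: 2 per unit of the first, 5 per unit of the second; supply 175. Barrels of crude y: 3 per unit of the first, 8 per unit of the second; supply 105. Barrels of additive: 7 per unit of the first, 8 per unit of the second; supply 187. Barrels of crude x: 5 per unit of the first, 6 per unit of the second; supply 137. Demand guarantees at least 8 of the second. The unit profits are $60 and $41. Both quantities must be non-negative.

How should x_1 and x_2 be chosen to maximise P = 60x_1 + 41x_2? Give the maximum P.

x_1 = 41/3, x_2 = 8, maximum P = 1148

Vertices and P = 60x_1 + 41x_2:
  (0, 105/8) → P = 4305/8
  (0, 8) → P = 328
  (41/3, 8) → P = 1148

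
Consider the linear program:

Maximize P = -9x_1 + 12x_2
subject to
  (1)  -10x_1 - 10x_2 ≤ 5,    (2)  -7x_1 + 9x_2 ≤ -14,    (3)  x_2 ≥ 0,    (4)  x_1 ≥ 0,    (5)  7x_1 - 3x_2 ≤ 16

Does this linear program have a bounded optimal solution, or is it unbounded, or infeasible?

bounded optimum

Vertices and P = -9x_1 + 12x_2:
  (2, 0) → P = -18
  (17/7, 1/3) → P = -125/7
  (16/7, 0) → P = -144/7
The feasible region has finitely many vertices and no improving ray; the maximum is -125/7 at (17/7, 1/3).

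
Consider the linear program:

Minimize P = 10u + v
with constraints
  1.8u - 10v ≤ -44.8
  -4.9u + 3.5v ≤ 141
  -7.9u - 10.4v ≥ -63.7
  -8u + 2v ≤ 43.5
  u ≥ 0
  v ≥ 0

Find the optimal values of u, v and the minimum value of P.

u = 0, v = 4.48, minimum P = 4.48

At the optimal vertex, 1.8u - 10v = -44.8 and u = 0.
Solving simultaneously gives u = 0, v = 112/25.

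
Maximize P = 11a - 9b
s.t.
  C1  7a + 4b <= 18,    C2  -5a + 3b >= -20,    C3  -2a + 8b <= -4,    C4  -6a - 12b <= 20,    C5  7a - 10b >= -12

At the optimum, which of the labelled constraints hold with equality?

Vertices and P = 11a - 9b:
  (134/41, -50/41) → P = 1924/41
  (5/2, 1/8) → P = 211/8
  (30/13, -110/39) → P = 660/13
  (-14/9, -8/9) → P = -82/9

The maximum is at (30/13, -110/39). Substituting into each constraint, equality holds for C2 and C4; the remaining constraints have slack.

C2 and C4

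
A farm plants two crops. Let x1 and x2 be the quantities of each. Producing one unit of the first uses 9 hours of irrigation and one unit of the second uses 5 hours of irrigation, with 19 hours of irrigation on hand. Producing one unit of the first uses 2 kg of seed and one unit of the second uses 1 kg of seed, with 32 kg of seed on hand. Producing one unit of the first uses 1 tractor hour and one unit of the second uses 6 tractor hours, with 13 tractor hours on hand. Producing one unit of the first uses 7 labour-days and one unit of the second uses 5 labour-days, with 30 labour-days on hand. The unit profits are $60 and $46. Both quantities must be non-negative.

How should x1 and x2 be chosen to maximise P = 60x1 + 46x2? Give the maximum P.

Extreme points and P = 60x1 + 46x2:
  (0, 0) → P = 0
  (0, 13/6) → P = 299/3
  (19/9, 0) → P = 380/3
  (1, 2) → P = 152

x1 = 1, x2 = 2, maximum P = 152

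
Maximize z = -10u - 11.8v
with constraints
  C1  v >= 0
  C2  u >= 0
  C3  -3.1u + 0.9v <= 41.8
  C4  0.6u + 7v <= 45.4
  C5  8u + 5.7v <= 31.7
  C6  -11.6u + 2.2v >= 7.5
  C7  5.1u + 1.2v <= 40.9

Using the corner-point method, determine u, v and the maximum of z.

u = 0, v = 75/22, maximum z = -885/22

Feasible corners and z = -10u - 11.8v:
  (0, 317/57) → z = -18703/285
  (0, 75/22) → z = -885/22
  (2699/8372, 10693/2093) → z = -1329249/20930

The optimum lies where u = 0 and -11.6u + 2.2v = 7.5.
Solving simultaneously gives u = 0, v = 75/22.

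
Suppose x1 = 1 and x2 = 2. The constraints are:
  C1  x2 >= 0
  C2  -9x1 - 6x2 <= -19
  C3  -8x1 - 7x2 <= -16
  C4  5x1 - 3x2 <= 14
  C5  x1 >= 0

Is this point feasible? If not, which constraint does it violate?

feasible

C1: 2 ≥ 0 ✓
C2: -21 ≤ -19 ✓
C3: -22 ≤ -16 ✓
C4: -1 ≤ 14 ✓
C5: 1 ≥ 0 ✓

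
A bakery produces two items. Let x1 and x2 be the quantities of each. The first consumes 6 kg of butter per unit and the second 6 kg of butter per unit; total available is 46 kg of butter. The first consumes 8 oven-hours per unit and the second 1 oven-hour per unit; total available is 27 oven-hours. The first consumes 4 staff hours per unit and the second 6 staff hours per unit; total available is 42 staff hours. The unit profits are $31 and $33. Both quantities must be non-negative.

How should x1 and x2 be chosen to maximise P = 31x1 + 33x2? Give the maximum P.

At the optimal vertex, 6x1 + 6x2 = 46 and 4x1 + 6x2 = 42.
Solving simultaneously gives x1 = 2, x2 = 17/3.

x1 = 2, x2 = 17/3, maximum P = 249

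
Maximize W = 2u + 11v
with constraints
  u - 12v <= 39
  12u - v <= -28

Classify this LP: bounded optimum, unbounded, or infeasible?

From the feasible point (-375/143, -496/143), moving in the direction (1, 12) keeps every constraint satisfied while W increases without bound.

unbounded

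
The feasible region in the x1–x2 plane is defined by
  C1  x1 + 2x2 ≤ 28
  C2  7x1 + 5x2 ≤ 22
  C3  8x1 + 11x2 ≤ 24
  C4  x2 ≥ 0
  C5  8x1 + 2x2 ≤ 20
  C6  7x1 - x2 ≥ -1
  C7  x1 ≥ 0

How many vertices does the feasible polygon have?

5

The feasible vertices (each the meet of two boundaries and inside every other half-plane) are:
  (43/18, 4/9)
  (13/85, 176/85)
  (5/2, 0)
  (0, 0)
  (0, 1)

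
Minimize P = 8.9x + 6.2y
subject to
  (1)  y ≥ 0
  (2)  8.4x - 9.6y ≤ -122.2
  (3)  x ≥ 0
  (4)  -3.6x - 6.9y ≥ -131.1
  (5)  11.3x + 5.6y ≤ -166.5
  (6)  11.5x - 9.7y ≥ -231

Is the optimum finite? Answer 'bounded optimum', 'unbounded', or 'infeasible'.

infeasible

The boundaries y = 0 and 11.3x + 5.6y = -166.5 meet at (-1665/113, 0), but that point violates x ≥ 0. Every candidate vertex is excluded by some other constraint, so the feasible region is empty.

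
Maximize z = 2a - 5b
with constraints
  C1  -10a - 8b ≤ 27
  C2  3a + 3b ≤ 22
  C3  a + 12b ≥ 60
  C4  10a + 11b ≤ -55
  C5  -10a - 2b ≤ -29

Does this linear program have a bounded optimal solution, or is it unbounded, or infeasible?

The boundaries -10a - 8b = 27 and 10a + 11b = -55 meet at (143/30, -28/3), but that point violates a + 12b ≥ 60. Every candidate vertex is excluded by some other constraint, so the feasible region is empty.

infeasible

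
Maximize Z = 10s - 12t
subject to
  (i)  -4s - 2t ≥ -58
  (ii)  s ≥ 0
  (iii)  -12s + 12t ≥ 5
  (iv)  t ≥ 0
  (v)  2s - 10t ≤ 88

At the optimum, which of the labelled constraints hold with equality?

(ii) and (iii)

Extreme points and Z = 10s - 12t:
  (0, 29) → Z = -348
  (343/36, 179/18) → Z = -433/18
  (0, 5/12) → Z = -5

The maximum is at (0, 5/12). Substituting into each constraint, equality holds for (ii) and (iii); the remaining constraints have slack.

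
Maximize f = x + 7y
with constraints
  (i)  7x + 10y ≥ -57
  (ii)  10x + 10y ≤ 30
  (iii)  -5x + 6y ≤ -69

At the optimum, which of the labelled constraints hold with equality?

Extreme points and f = x + 7y:
  (29, -26) → f = -153
  (87/23, -192/23) → f = -1257/23
  (87/11, -54/11) → f = -291/11

The maximum is at (87/11, -54/11). Substituting into each constraint, equality holds for (ii) and (iii); the remaining constraints have slack.

(ii) and (iii)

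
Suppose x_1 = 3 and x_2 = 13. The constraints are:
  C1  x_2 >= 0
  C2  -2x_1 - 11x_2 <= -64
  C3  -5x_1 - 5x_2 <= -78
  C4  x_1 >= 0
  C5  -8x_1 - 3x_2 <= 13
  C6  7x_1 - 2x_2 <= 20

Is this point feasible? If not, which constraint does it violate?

C1: 13 ≥ 0 ✓
C2: -149 ≤ -64 ✓
C3: -80 ≤ -78 ✓
C4: 3 ≥ 0 ✓
C5: -63 ≤ 13 ✓
C6: -5 ≤ 20 ✓

feasible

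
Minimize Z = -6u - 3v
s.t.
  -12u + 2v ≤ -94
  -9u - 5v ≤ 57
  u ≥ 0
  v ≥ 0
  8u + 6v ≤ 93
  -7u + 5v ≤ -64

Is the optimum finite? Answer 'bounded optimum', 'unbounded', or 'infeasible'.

bounded optimum

Feasible corners and Z = -6u - 3v:
  (93/8, 0) → Z = -279/4
  (64/7, 0) → Z = -384/7
  (849/82, 139/82) → Z = -5511/82
The feasible region has finitely many vertices and no improving ray; the minimum is -279/4 at (93/8, 0).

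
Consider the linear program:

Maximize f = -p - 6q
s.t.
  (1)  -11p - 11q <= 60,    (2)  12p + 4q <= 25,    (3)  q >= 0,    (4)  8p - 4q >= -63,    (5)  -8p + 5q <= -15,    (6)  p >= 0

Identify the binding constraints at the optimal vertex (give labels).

Vertices and f = -p - 6q:
  (25/12, 0) → f = -25/12
  (185/92, 5/23) → f = -305/92
  (15/8, 0) → f = -15/8

The maximum is at (15/8, 0). Substituting into each constraint, equality holds for (3) and (5); the remaining constraints have slack.

(3) and (5)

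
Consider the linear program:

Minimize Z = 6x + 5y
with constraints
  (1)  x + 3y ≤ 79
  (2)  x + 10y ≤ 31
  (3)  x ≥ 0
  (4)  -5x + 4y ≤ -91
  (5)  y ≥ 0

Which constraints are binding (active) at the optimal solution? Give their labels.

Vertices and Z = 6x + 5y:
  (517/27, 32/27) → Z = 3262/27
  (31, 0) → Z = 186
  (91/5, 0) → Z = 546/5

The minimum is at (91/5, 0). Substituting into each constraint, equality holds for (4) and (5); the remaining constraints have slack.

(4) and (5)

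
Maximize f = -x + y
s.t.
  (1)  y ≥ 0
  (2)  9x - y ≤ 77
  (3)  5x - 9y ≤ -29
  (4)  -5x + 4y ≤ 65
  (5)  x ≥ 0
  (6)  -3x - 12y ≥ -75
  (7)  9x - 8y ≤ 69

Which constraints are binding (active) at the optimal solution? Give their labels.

Vertices and f = -x + y:
  (0, 29/9) → f = 29/9
  (109/29, 154/29) → f = 45/29
  (0, 25/4) → f = 25/4

The maximum is at (0, 25/4). Substituting into each constraint, equality holds for (5) and (6); the remaining constraints have slack.

(5) and (6)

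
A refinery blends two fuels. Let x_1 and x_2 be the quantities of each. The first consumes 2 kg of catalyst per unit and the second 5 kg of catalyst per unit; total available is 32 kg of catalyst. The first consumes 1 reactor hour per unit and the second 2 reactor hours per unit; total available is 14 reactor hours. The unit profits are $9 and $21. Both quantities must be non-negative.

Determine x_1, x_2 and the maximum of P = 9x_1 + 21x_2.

Corner points and P = 9x_1 + 21x_2:
  (0, 0) → P = 0
  (0, 32/5) → P = 672/5
  (14, 0) → P = 126
  (6, 4) → P = 138

The binding constraints are 2x_1 + 5x_2 = 32 and x_1 + 2x_2 = 14.
Solving simultaneously gives x_1 = 6, x_2 = 4.

x_1 = 6, x_2 = 4, maximum P = 138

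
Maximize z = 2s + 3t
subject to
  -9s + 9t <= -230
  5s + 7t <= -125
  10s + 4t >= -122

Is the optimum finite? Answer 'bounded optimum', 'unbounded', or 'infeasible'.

Corner points and z = 2s + 3t:
  (485/108, -2275/108) → z = -5855/108
  (-89/63, -1699/63) → z = -5275/63
The feasible region has finitely many vertices and no improving ray; the maximum is -5855/108 at (485/108, -2275/108).

bounded optimum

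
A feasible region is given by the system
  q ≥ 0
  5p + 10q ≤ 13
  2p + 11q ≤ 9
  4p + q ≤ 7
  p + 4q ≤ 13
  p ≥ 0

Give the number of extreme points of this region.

5

Of the 15 pairwise boundary intersections, those satisfying every inequality are:
  (7/4, 0)
  (0, 0)
  (53/35, 19/35)
  (57/35, 17/35)
  (0, 9/11)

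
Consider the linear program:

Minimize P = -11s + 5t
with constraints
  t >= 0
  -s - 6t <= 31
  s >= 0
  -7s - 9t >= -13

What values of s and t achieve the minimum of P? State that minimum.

s = 13/7, t = 0, minimum P = -143/7

Feasible corners and P = -11s + 5t:
  (0, 0) → P = 0
  (13/7, 0) → P = -143/7
  (0, 13/9) → P = 65/9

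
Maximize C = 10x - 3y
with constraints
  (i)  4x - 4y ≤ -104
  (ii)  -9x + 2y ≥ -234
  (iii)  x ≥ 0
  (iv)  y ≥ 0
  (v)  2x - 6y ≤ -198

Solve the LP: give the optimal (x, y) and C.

Corner points and C = 10x - 3y:
  (286/7, 468/7) → C = 208
  (21/2, 73/2) → C = -9/2
  (0, 33) → C = -99
The feasible region is unbounded (it extends along (0, 1), (2, 9)), but C strictly decreases along every unbounded feasible direction, so there is no improving ray and the maximum is attained at a vertex.

At the optimal vertex, 4x - 4y = -104 and -9x + 2y = -234.
Solving simultaneously gives x = 286/7, y = 468/7.

x = 286/7, y = 468/7, maximum C = 208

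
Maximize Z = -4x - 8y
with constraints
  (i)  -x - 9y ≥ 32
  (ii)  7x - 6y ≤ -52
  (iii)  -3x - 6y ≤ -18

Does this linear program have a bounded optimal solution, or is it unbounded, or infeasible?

infeasible

The boundaries -x - 9y = 32 and 7x - 6y = -52 meet at (-220/23, -172/69), but that point violates -3x - 6y ≤ -18. Every candidate vertex is excluded by some other constraint, so the feasible region is empty.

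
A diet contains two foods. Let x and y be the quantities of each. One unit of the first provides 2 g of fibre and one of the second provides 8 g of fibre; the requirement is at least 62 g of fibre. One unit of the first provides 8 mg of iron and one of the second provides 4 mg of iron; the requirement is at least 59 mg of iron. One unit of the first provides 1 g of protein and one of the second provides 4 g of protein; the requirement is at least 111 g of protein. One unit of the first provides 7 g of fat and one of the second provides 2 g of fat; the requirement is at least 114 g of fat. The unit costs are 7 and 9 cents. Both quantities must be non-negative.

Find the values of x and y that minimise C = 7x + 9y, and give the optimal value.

Corner points and C = 7x + 9y:
  (0, 57) → C = 513
  (111, 0) → C = 777
  (9, 51/2) → C = 585/2
The feasible region is unbounded (it extends along (0, 1), (1, 0)), but C strictly increases along every unbounded feasible direction, so there is no improving ray and the minimum is attained at a vertex.

The optimum lies where x + 4y = 111 and 7x + 2y = 114.
Solving simultaneously gives x = 9, y = 51/2.

x = 9, y = 51/2, minimum C = 585/2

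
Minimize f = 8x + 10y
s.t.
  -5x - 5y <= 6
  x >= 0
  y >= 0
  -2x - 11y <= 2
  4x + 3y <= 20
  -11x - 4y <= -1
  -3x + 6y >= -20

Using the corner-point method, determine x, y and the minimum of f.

x = 1/11, y = 0, minimum f = 8/11

Feasible corners and f = 8x + 10y:
  (0, 20/3) → f = 200/3
  (0, 1/4) → f = 5/2
  (5, 0) → f = 40
  (1/11, 0) → f = 8/11

The optimum lies where y = 0 and -11x - 4y = -1.
Solving simultaneously gives x = 1/11, y = 0.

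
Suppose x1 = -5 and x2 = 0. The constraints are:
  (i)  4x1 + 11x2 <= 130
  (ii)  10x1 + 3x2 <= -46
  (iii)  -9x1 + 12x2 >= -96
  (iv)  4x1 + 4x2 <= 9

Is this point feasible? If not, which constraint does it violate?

feasible

(i): -20 ≤ 130 ✓
(ii): -50 ≤ -46 ✓
(iii): 45 ≥ -96 ✓
(iv): -20 ≤ 9 ✓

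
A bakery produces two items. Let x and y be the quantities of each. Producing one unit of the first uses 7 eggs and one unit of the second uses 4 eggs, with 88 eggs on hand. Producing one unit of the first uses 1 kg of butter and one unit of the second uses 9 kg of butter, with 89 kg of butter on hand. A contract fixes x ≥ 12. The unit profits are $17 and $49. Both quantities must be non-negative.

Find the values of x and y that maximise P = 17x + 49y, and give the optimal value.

Vertices and P = 17x + 49y:
  (88/7, 0) → P = 1496/7
  (12, 0) → P = 204
  (12, 1) → P = 253

x = 12, y = 1, maximum P = 253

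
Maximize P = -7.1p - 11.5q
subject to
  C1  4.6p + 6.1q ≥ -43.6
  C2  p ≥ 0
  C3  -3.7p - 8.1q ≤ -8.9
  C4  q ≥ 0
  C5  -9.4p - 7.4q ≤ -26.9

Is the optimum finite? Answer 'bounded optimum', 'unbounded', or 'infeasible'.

Vertices and P = -7.1p - 11.5q:
  (0, 269/74) → P = -6187/148
  (269/94, 0) → P = -19099/940
The feasible region has finitely many vertices and no improving ray; the maximum is -19099/940 at (269/94, 0).

bounded optimum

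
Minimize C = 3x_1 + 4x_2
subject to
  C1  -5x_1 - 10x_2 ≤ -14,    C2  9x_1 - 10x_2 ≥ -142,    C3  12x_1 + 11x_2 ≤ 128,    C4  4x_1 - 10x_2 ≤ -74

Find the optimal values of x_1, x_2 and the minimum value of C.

x_1 = -64/7, x_2 = 209/35, minimum C = -124/35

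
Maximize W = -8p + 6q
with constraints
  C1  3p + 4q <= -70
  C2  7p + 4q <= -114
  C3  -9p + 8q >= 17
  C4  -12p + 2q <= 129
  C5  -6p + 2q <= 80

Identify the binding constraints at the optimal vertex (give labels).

C1 and C4

Vertices and W = -8p + 6q:
  (-11, -37/4) → W = 65/2
  (-328/27, -151/18) → W = 1265/27
  (-245/23, -907/92) → W = 1199/46
  (-499/39, -319/26) → W = 1121/39

The maximum is at (-328/27, -151/18). Substituting into each constraint, equality holds for C1 and C4; the remaining constraints have slack.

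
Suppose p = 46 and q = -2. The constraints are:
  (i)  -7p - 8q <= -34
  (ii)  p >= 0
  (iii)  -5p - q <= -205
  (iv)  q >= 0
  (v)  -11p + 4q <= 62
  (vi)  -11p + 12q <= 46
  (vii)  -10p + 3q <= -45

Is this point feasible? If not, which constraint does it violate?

Constraint (iv): q = -2, which is not ≥ 0. All other constraints are satisfied.

not feasible — violates (iv)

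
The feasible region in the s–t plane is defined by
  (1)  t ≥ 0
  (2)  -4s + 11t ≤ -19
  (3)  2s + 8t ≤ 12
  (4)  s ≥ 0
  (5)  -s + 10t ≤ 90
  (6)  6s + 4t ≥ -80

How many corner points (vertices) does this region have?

Of the 15 pairwise boundary intersections, those satisfying every inequality are:
  (19/4, 0)
  (6, 0)
  (142/27, 5/27)

3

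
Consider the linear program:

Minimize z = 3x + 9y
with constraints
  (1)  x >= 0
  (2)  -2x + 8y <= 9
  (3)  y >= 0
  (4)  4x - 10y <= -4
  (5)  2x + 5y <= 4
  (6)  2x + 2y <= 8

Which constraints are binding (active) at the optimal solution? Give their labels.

Feasible corners and z = 3x + 9y:
  (0, 2/5) → z = 18/5
  (0, 4/5) → z = 36/5
  (1/2, 3/5) → z = 69/10

The minimum is at (0, 2/5). Substituting into each constraint, equality holds for (1) and (4); the remaining constraints have slack.

(1) and (4)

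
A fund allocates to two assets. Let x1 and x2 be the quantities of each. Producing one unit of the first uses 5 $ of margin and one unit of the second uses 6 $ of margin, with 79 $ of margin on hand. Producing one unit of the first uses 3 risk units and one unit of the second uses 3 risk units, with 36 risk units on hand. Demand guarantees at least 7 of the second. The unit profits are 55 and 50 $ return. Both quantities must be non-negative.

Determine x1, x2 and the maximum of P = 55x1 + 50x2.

x1 = 5, x2 = 7, maximum P = 625

Vertices and P = 55x1 + 50x2:
  (0, 12) → P = 600
  (0, 7) → P = 350
  (5, 7) → P = 625

The binding constraints are 3x1 + 3x2 = 36 and x2 = 7.
Solving simultaneously gives x1 = 5, x2 = 7.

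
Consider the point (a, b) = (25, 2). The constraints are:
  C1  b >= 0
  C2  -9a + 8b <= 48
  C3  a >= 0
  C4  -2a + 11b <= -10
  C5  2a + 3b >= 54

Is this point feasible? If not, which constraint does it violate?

feasible

C1: 2 ≥ 0 ✓
C2: -209 ≤ 48 ✓
C3: 25 ≥ 0 ✓
C4: -28 ≤ -10 ✓
C5: 56 ≥ 54 ✓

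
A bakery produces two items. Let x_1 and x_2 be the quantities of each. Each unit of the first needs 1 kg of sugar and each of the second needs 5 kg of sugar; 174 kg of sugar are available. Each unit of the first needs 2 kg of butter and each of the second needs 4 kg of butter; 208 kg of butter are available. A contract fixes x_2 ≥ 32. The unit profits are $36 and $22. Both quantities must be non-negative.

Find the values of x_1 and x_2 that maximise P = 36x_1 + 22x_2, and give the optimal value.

x_1 = 14, x_2 = 32, maximum P = 1208

Corner points and P = 36x_1 + 22x_2:
  (0, 174/5) → P = 3828/5
  (0, 32) → P = 704
  (14, 32) → P = 1208

The optimum lies where x_1 + 5x_2 = 174 and x_2 = 32.
Solving simultaneously gives x_1 = 14, x_2 = 32.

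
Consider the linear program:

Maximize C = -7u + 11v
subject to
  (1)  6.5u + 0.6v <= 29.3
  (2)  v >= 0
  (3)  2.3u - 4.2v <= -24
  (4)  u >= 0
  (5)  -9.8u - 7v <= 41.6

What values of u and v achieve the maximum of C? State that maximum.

u = 0, v = 293/6, maximum C = 3223/6

Vertices and C = -7u + 11v:
  (1811/478, 22339/2868) → C = 169667/2868
  (0, 293/6) → C = 3223/6
  (0, 40/7) → C = 440/7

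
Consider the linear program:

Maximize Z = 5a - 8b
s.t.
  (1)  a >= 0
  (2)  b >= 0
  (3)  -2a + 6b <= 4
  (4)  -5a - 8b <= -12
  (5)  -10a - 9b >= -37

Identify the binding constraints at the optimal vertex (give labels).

Corner points and Z = 5a - 8b:
  (12/5, 0) → Z = 12
  (37/10, 0) → Z = 37/2
  (20/23, 22/23) → Z = -76/23
  (31/13, 19/13) → Z = 3/13

The maximum is at (37/10, 0). Substituting into each constraint, equality holds for (2) and (5); the remaining constraints have slack.

(2) and (5)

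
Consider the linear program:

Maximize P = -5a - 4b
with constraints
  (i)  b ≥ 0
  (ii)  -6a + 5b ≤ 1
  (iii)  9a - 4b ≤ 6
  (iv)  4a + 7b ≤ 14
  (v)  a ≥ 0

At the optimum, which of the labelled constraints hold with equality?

Extreme points and P = -5a - 4b:
  (2/3, 0) → P = -10/3
  (0, 0) → P = 0
  (63/62, 44/31) → P = -667/62
  (0, 1/5) → P = -4/5
  (98/79, 102/79) → P = -898/79

The maximum is at (0, 0). Substituting into each constraint, equality holds for (i) and (v); the remaining constraints have slack.

(i) and (v)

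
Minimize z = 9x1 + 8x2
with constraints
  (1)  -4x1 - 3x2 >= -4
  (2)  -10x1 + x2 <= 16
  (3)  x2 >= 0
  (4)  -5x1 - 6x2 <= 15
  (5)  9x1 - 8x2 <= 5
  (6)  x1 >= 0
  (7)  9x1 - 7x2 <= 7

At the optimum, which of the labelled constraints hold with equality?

(3) and (6)

Vertices and z = 9x1 + 8x2:
  (47/59, 16/59) → z = 551/59
  (0, 4/3) → z = 32/3
  (5/9, 0) → z = 5
  (0, 0) → z = 0

The minimum is at (0, 0). Substituting into each constraint, equality holds for (3) and (6); the remaining constraints have slack.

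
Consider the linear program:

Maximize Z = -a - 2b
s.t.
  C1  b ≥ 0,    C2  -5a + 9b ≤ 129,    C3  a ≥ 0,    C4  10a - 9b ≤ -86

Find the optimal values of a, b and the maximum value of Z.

a = 0, b = 86/9, maximum Z = -172/9

Corner points and Z = -a - 2b:
  (0, 43/3) → Z = -86/3
  (43/5, 172/9) → Z = -2107/45
  (0, 86/9) → Z = -172/9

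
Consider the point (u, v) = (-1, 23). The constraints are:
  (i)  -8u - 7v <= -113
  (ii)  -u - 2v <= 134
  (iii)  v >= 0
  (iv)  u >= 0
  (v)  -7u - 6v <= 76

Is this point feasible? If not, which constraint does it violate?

not feasible — violates (iv)

Constraint (iv): u = -1, which is not ≥ 0. All other constraints are satisfied.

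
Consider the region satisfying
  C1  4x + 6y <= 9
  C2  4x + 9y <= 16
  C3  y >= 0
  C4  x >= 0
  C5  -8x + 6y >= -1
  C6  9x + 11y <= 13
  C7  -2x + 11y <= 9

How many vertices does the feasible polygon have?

Of the 21 pairwise boundary intersections, those satisfying every inequality are:
  (0, 0)
  (1/8, 0)
  (0, 9/11)
  (89/142, 95/142)
  (4/11, 107/121)

5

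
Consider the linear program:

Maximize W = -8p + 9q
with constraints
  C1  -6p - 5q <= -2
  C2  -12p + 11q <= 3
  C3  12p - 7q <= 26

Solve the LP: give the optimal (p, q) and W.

Extreme points and W = -8p + 9q:
  (1/18, 1/3) → W = 23/9
  (24/17, -22/17) → W = -390/17
  (307/48, 29/4) → W = 169/12

p = 307/48, q = 29/4, maximum W = 169/12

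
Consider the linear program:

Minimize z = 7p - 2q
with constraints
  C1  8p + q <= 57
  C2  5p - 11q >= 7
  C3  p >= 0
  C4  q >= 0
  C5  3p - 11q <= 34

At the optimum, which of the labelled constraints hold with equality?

Vertices and z = 7p - 2q:
  (634/93, 229/93) → z = 3980/93
  (57/8, 0) → z = 399/8
  (7/5, 0) → z = 49/5

The minimum is at (7/5, 0). Substituting into each constraint, equality holds for C2 and C4; the remaining constraints have slack.

C2 and C4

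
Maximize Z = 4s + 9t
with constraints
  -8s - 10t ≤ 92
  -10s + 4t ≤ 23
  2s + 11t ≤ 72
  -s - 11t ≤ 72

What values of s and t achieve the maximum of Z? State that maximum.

The optimum lies where 2s + 11t = 72 and -s - 11t = 72.
Solving simultaneously gives s = 144, t = -216/11.

s = 144, t = -216/11, maximum Z = 4392/11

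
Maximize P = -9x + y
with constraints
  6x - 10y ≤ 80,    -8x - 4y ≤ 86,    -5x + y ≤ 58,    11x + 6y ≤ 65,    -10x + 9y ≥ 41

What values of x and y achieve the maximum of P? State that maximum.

Feasible corners and P = -9x + y:
  (-159/14, 17/14) → P = 724/7
  (-67/8, -19/4) → P = 565/8
  (-283/41, 963/41) → P = 3510/41
  (113/53, 367/53) → P = -650/53

The binding constraints are -8x - 4y = 86 and -5x + y = 58.
Solving simultaneously gives x = -159/14, y = 17/14.

x = -159/14, y = 17/14, maximum P = 724/7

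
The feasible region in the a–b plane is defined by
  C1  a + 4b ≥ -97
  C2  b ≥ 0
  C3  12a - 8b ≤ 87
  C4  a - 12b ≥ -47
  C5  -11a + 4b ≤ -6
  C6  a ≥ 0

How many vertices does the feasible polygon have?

4

Pairwise boundary intersections that survive every other constraint:
  (29/4, 0)
  (6/11, 0)
  (355/34, 651/136)
  (65/32, 523/128)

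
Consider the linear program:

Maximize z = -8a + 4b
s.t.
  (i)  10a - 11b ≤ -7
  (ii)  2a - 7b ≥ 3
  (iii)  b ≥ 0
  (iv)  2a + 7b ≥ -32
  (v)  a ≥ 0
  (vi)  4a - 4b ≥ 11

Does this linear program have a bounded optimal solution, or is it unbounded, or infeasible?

The boundaries 10a - 11b = -7 and 4a - 4b = 11 meet at (149/4, 69/2), but that point violates 2a - 7b ≥ 3. Every candidate vertex is excluded by some other constraint, so the feasible region is empty.

infeasible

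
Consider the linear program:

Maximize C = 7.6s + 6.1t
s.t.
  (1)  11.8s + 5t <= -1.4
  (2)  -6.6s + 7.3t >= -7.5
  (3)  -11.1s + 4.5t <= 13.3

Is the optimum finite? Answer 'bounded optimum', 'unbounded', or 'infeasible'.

bounded optimum

Feasible corners and C = 7.6s + 6.1t:
  (1364/5957, -4887/5957) → C = -194443/59570
  (-364/543, 707/543) → C = 15463/5430
  (-13084/5133, -5701/1711) → C = -2037667/51330
The feasible region has finitely many vertices and no improving ray; the maximum is 15463/5430 at (-364/543, 707/543).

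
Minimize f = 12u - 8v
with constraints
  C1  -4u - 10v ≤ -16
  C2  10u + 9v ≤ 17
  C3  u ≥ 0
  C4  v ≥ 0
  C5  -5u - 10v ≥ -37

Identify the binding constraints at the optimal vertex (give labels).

Feasible corners and f = 12u - 8v:
  (13/32, 23/16) → f = -53/8
  (0, 8/5) → f = -64/5
  (0, 17/9) → f = -136/9

The minimum is at (0, 17/9). Substituting into each constraint, equality holds for C2 and C3; the remaining constraints have slack.

C2 and C3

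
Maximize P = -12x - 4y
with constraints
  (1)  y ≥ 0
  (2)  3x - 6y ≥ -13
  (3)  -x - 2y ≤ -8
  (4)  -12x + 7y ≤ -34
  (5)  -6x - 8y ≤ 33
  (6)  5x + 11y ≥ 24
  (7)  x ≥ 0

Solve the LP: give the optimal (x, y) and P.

Feasible corners and P = -12x - 4y:
  (8, 0) → P = -96
  (295/51, 86/17) → P = -1524/17
  (4, 2) → P = -56
The feasible region is unbounded (it extends along (1, 0), (2, 1)), but P strictly decreases along every unbounded feasible direction, so there is no improving ray and the maximum is attained at a vertex.

At the optimal vertex, -x - 2y = -8 and -12x + 7y = -34.
Solving simultaneously gives x = 4, y = 2.

x = 4, y = 2, maximum P = -56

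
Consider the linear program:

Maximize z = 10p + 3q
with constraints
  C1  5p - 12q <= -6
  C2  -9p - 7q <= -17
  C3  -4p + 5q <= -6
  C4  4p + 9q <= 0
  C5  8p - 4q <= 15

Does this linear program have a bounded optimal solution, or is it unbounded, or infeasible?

infeasible

The boundaries 4p + 9q = 0 and 8p - 4q = 15 meet at (135/88, -15/22), but that point violates 5p - 12q ≤ -6. Every candidate vertex is excluded by some other constraint, so the feasible region is empty.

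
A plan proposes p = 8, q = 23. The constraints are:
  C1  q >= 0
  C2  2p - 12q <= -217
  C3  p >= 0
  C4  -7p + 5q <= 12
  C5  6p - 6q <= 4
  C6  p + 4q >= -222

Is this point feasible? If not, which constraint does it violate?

not feasible — violates C4

Constraint C4: -7p + 5q = 59, which is not ≤ 12. All other constraints are satisfied.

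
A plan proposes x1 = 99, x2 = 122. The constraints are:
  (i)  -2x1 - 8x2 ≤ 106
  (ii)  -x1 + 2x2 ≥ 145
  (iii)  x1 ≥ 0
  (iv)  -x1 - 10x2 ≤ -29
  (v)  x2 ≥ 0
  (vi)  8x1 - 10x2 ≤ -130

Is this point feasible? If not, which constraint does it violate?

feasible

(i): -1174 ≤ 106 ✓
(ii): 145 ≥ 145 ✓
(iii): 99 ≥ 0 ✓
(iv): -1319 ≤ -29 ✓
(v): 122 ≥ 0 ✓
(vi): -428 ≤ -130 ✓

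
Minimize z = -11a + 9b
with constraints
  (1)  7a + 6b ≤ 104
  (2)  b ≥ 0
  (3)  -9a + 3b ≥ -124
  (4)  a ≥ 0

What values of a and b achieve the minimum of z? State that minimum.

a = 124/9, b = 0, minimum z = -1364/9

Feasible corners and z = -11a + 9b:
  (352/25, 68/75) → z = -3668/25
  (0, 52/3) → z = 156
  (124/9, 0) → z = -1364/9
  (0, 0) → z = 0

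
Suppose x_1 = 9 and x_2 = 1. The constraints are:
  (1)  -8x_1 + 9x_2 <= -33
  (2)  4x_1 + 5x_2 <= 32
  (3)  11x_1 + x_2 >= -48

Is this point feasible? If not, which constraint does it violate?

not feasible — violates (2)

Constraint (2): 4x_1 + 5x_2 = 41, which is not ≤ 32. All other constraints are satisfied.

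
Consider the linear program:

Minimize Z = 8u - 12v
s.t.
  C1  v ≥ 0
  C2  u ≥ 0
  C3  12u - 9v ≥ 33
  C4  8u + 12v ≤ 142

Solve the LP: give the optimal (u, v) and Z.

u = 31/4, v = 20/3, minimum Z = -18

Feasible corners and Z = 8u - 12v:
  (11/4, 0) → Z = 22
  (71/4, 0) → Z = 142
  (31/4, 20/3) → Z = -18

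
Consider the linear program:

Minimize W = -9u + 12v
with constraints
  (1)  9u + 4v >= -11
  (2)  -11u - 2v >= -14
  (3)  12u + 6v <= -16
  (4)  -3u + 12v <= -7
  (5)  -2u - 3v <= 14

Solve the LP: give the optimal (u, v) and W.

u = 3/2, v = -17/3, minimum W = -163/2

Extreme points and W = -9u + 12v:
  (-1/3, -2) → W = -21
  (23/19, -104/19) → W = -1455/19
  (3/2, -17/3) → W = -163/2

The binding constraints are 12u + 6v = -16 and -2u - 3v = 14.
Solving simultaneously gives u = 3/2, v = -17/3.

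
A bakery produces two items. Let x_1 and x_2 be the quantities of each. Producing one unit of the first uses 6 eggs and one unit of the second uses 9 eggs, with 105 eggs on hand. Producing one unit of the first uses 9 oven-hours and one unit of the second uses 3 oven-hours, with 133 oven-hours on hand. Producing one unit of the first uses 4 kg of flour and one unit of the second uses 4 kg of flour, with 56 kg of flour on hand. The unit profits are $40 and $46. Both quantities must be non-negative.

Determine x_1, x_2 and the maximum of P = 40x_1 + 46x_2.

x_1 = 7, x_2 = 7, maximum P = 602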